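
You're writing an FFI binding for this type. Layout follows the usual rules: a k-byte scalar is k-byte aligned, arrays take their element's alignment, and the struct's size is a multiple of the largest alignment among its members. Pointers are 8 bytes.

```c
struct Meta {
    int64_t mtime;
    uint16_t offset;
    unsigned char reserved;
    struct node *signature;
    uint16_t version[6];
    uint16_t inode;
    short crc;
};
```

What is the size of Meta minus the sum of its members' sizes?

0..8  mtime  (8B, 8-aligned)
8..10  offset  (2B, 2-aligned)
10..11  reserved  (1B, 1-aligned)
11..16  -- padding (5B)
16..24  signature  (8B, 8-aligned)
24..36  version  (12B, 2-aligned)
36..38  inode  (2B, 2-aligned)
38..40  crc  (2B, 2-aligned)
sizeof = 40, alignof = 8
data bytes 35, size 40 → padding 5

5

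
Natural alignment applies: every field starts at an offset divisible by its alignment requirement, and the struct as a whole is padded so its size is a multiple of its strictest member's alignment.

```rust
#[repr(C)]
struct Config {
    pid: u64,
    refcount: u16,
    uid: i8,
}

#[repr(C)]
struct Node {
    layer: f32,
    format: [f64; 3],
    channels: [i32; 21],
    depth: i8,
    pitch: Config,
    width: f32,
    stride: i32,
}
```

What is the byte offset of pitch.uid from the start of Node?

130

Config: pid at 0 (size 8, align 8) → ends 8; refcount at 8 (size 2, align 2) → ends 10; uid at 10 (size 1, align 1) → ends 11; tail pad 5 to reach multiple of 8; total 16 bytes, alignment 8
layer at 0 (size 4, align 4) → ends 4
pad 4 to align 8 for format
format at 8 (size 24, align 8) → ends 32
channels at 32 (size 84, align 4) → ends 116
depth at 116 (size 1, align 1) → ends 117
pad 3 to align 8 for pitch
pitch at 120 (size 16, align 8) → ends 136
within Config: uid at 10
120 + 10 = 130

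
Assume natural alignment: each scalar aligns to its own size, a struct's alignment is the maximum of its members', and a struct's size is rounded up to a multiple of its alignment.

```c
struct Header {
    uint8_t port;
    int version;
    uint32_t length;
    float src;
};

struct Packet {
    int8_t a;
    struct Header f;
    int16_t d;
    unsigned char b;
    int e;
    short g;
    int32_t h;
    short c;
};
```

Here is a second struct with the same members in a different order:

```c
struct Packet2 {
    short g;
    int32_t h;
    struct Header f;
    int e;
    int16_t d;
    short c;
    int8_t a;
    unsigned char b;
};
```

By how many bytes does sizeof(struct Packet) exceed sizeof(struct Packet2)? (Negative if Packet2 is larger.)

Header: @0: port [1B, align 1] → 1; +3 pad (align 4); @4: version [4B, align 4] → 8; @8: length [4B, align 4] → 12; @12: src [4B, align 4] → 16; size 16, align 4
@0: a [1B, align 1] → 1
+3 pad (align 4)
@4: f [16B, align 4] → 20
@20: d [2B, align 2] → 22
@22: b [1B, align 1] → 23
+1 pad (align 4)
@24: e [4B, align 4] → 28
@28: g [2B, align 2] → 30
+2 pad (align 4)
@32: h [4B, align 4] → 36
@36: c [2B, align 2] → 38
+2 tail pad (align 4)
size 40, align 4
— Packet2 —
@0: g [2B, align 2] → 2
+2 pad (align 4)
@4: h [4B, align 4] → 8
@8: f [16B, align 4] → 24
@24: e [4B, align 4] → 28
@28: d [2B, align 2] → 30
@30: c [2B, align 2] → 32
@32: a [1B, align 1] → 33
@33: b [1B, align 1] → 34
+2 tail pad (align 4)
size 36, align 4
40 − 36 = 4

4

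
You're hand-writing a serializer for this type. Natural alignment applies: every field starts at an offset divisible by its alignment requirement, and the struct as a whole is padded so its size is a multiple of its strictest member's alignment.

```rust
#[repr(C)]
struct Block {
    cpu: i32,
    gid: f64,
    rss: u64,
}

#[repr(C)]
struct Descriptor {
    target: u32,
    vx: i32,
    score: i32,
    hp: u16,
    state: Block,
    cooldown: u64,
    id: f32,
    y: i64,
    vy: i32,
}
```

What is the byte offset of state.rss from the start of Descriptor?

Block: @0: cpu [4B, align 4] → 4; +4 pad (align 8); @8: gid [8B, align 8] → 16; @16: rss [8B, align 8] → 24; size 24, align 8
@0: target [4B, align 4] → 4
@4: vx [4B, align 4] → 8
@8: score [4B, align 4] → 12
@12: hp [2B, align 2] → 14
+2 pad (align 8)
@16: state [24B, align 8] → 40
within Block: rss at 16
16 + 16 = 32

32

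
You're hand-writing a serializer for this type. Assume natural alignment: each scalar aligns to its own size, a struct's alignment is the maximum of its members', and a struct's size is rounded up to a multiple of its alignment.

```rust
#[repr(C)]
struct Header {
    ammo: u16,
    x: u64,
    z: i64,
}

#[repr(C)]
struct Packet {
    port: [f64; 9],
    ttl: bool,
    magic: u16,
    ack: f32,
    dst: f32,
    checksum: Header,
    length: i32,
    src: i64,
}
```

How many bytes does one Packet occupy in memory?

Header: 0..2  ammo  (2B, 2-aligned); 2..8  -- padding (6B); 8..16  x  (8B, 8-aligned); 16..24  z  (8B, 8-aligned); sizeof = 24, alignof = 8
0..72  port  (72B, 8-aligned)
72..73  ttl  (1B, 1-aligned)
73..74  -- padding (1B)
74..76  magic  (2B, 2-aligned)
76..80  ack  (4B, 4-aligned)
80..84  dst  (4B, 4-aligned)
84..88  -- padding (4B)
88..112  checksum  (24B, 8-aligned)
112..116  length  (4B, 4-aligned)
116..120  -- padding (4B)
120..128  src  (8B, 8-aligned)
sizeof = 128, alignof = 8

128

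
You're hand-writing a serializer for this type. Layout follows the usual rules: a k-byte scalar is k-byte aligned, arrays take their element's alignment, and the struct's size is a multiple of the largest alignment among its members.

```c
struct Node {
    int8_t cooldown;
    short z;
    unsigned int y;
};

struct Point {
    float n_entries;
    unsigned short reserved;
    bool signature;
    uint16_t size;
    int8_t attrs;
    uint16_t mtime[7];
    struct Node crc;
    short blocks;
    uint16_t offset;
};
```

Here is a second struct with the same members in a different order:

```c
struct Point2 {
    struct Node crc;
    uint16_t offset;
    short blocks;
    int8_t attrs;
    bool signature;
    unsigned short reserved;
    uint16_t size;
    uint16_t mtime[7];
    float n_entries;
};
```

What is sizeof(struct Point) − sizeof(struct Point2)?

Node: @0: cooldown [1B, align 1] → 1; +1 pad (align 2); @2: z [2B, align 2] → 4; @4: y [4B, align 4] → 8; size 8, align 4
@0: n_entries [4B, align 4] → 4
@4: reserved [2B, align 2] → 6
@6: signature [1B, align 1] → 7
+1 pad (align 2)
@8: size [2B, align 2] → 10
@10: attrs [1B, align 1] → 11
+1 pad (align 2)
@12: mtime [14B, align 2] → 26
+2 pad (align 4)
@28: crc [8B, align 4] → 36
@36: blocks [2B, align 2] → 38
@38: offset [2B, align 2] → 40
size 40, align 4
— Point2 —
@0: crc [8B, align 4] → 8
@8: offset [2B, align 2] → 10
@10: blocks [2B, align 2] → 12
@12: attrs [1B, align 1] → 13
@13: signature [1B, align 1] → 14
@14: reserved [2B, align 2] → 16
@16: size [2B, align 2] → 18
@18: mtime [14B, align 2] → 32
@32: n_entries [4B, align 4] → 36
size 36, align 4
40 − 36 = 4

4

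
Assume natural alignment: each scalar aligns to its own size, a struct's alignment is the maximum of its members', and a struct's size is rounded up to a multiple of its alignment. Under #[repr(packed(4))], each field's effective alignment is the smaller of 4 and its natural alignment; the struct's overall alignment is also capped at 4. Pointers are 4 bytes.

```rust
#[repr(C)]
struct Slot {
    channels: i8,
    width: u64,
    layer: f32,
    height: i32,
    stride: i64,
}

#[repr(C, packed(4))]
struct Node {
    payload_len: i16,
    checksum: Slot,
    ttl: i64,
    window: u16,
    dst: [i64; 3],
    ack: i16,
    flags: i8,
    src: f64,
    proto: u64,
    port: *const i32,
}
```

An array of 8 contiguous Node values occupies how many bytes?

768

Slot: 0..1  channels  (1B, 1-aligned); 1..8  -- padding (7B); 8..16  width  (8B, 8-aligned); 16..20  layer  (4B, 4-aligned); 20..24  height  (4B, 4-aligned); 24..32  stride  (8B, 8-aligned); sizeof = 32, alignof = 8
0..2  payload_len  (2B, 2-aligned)
2..4  -- padding (2B)
4..36  checksum  (32B, 4-aligned)
36..44  ttl  (8B, 4-aligned)
44..46  window  (2B, 2-aligned)
46..48  -- padding (2B)
48..72  dst  (24B, 4-aligned)
72..74  ack  (2B, 2-aligned)
74..75  flags  (1B, 1-aligned)
75..76  -- padding (1B)
76..84  src  (8B, 4-aligned)
84..92  proto  (8B, 4-aligned)
92..96  port  (4B, 4-aligned)
sizeof = 96, alignof = 4
array of 8: 8 × 96 = 768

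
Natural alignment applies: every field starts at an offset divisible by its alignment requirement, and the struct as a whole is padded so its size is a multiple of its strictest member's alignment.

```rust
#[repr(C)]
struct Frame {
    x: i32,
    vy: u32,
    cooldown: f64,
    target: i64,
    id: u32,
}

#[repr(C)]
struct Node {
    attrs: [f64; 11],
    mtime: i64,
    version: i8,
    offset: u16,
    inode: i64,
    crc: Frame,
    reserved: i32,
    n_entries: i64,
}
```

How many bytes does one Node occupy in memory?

160

Frame: x at 0 (size 4, align 4) → ends 4; vy at 4 (size 4, align 4) → ends 8; cooldown at 8 (size 8, align 8) → ends 16; target at 16 (size 8, align 8) → ends 24; id at 24 (size 4, align 4) → ends 28; tail pad 4 to reach multiple of 8; total 32 bytes, alignment 8
attrs at 0 (size 88, align 8) → ends 88
mtime at 88 (size 8, align 8) → ends 96
version at 96 (size 1, align 1) → ends 97
pad 1 to align 2 for offset
offset at 98 (size 2, align 2) → ends 100
pad 4 to align 8 for inode
inode at 104 (size 8, align 8) → ends 112
crc at 112 (size 32, align 8) → ends 144
reserved at 144 (size 4, align 4) → ends 148
pad 4 to align 8 for n_entries
n_entries at 152 (size 8, align 8) → ends 160
total 160 bytes, alignment 8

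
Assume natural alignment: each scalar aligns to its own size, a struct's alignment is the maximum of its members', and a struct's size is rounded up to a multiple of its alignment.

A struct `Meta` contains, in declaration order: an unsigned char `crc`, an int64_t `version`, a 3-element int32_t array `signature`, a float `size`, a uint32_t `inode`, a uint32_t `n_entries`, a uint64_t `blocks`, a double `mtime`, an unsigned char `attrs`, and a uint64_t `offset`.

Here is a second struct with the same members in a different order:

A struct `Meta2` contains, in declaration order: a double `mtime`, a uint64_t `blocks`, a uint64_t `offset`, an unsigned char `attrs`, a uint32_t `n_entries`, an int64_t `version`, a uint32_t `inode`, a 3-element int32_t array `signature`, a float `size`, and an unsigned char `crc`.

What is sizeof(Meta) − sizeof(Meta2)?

0..1  crc  (1B, 1-aligned)
1..8  -- padding (7B)
8..16  version  (8B, 8-aligned)
16..28  signature  (12B, 4-aligned)
28..32  size  (4B, 4-aligned)
32..36  inode  (4B, 4-aligned)
36..40  n_entries  (4B, 4-aligned)
40..48  blocks  (8B, 8-aligned)
48..56  mtime  (8B, 8-aligned)
56..57  attrs  (1B, 1-aligned)
57..64  -- padding (7B)
64..72  offset  (8B, 8-aligned)
sizeof = 72, alignof = 8
— Meta2 —
0..8  mtime  (8B, 8-aligned)
8..16  blocks  (8B, 8-aligned)
16..24  offset  (8B, 8-aligned)
24..25  attrs  (1B, 1-aligned)
25..28  -- padding (3B)
28..32  n_entries  (4B, 4-aligned)
32..40  version  (8B, 8-aligned)
40..44  inode  (4B, 4-aligned)
44..56  signature  (12B, 4-aligned)
56..60  size  (4B, 4-aligned)
60..61  crc  (1B, 1-aligned)
61..64  -- tail padding (3B)
sizeof = 64, alignof = 8
72 − 64 = 8

8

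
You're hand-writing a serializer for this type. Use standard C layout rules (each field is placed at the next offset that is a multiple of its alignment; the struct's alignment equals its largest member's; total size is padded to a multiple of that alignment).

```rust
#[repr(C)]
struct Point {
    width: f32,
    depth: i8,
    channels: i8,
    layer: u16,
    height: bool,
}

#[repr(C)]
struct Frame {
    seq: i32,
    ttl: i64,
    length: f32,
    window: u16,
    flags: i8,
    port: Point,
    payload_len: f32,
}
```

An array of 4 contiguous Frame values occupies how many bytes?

160

Point: @0: width [4B, align 4] → 4; @4: depth [1B, align 1] → 5; @5: channels [1B, align 1] → 6; @6: layer [2B, align 2] → 8; @8: height [1B, align 1] → 9; +3 tail pad (align 4); size 12, align 4
@0: seq [4B, align 4] → 4
+4 pad (align 8)
@8: ttl [8B, align 8] → 16
@16: length [4B, align 4] → 20
@20: window [2B, align 2] → 22
@22: flags [1B, align 1] → 23
+1 pad (align 4)
@24: port [12B, align 4] → 36
@36: payload_len [4B, align 4] → 40
size 40, align 8
array of 4: 4 × 40 = 160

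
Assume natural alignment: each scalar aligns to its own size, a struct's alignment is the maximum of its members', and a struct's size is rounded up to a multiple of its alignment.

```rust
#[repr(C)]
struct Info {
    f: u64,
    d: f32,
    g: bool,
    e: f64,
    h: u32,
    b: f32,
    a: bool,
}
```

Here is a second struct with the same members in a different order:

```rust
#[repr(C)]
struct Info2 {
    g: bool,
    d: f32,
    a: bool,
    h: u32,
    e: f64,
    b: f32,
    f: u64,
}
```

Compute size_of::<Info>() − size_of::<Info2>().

0

@0: f [8B, align 8] → 8
@8: d [4B, align 4] → 12
@12: g [1B, align 1] → 13
+3 pad (align 8)
@16: e [8B, align 8] → 24
@24: h [4B, align 4] → 28
@28: b [4B, align 4] → 32
@32: a [1B, align 1] → 33
+7 tail pad (align 8)
size 40, align 8
— Info2 —
@0: g [1B, align 1] → 1
+3 pad (align 4)
@4: d [4B, align 4] → 8
@8: a [1B, align 1] → 9
+3 pad (align 4)
@12: h [4B, align 4] → 16
@16: e [8B, align 8] → 24
@24: b [4B, align 4] → 28
+4 pad (align 8)
@32: f [8B, align 8] → 40
size 40, align 8
40 − 40 = 0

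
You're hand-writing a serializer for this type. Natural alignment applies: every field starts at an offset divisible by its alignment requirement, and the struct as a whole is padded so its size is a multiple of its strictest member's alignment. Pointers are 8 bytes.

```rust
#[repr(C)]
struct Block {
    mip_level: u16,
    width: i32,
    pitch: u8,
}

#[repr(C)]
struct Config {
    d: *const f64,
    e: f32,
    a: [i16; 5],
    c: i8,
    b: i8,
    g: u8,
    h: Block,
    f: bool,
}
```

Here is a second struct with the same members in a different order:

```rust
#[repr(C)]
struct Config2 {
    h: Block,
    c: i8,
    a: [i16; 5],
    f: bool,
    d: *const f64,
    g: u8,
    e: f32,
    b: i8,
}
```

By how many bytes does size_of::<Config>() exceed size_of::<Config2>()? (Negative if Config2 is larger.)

-8

Block: 0..2  mip_level  (2B, 2-aligned); 2..4  -- padding (2B); 4..8  width  (4B, 4-aligned); 8..9  pitch  (1B, 1-aligned); 9..12  -- tail padding (3B); sizeof = 12, alignof = 4
0..8  d  (8B, 8-aligned)
8..12  e  (4B, 4-aligned)
12..22  a  (10B, 2-aligned)
22..23  c  (1B, 1-aligned)
23..24  b  (1B, 1-aligned)
24..25  g  (1B, 1-aligned)
25..28  -- padding (3B)
28..40  h  (12B, 4-aligned)
40..41  f  (1B, 1-aligned)
41..48  -- tail padding (7B)
sizeof = 48, alignof = 8
— Config2 —
0..12  h  (12B, 4-aligned)
12..13  c  (1B, 1-aligned)
13..14  -- padding (1B)
14..24  a  (10B, 2-aligned)
24..25  f  (1B, 1-aligned)
25..32  -- padding (7B)
32..40  d  (8B, 8-aligned)
40..41  g  (1B, 1-aligned)
41..44  -- padding (3B)
44..48  e  (4B, 4-aligned)
48..49  b  (1B, 1-aligned)
49..56  -- tail padding (7B)
sizeof = 56, alignof = 8
48 − 56 = -8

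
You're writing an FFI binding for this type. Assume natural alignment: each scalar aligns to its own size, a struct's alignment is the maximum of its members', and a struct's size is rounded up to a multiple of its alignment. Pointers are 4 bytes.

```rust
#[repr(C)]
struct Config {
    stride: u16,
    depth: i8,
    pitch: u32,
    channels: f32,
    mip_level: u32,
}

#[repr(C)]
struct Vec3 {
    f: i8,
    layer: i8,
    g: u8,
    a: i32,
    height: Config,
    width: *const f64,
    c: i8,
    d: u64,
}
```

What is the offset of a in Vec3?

4

Config: stride at 0 (size 2, align 2) → ends 2; depth at 2 (size 1, align 1) → ends 3; pad 1 to align 4 for pitch; pitch at 4 (size 4, align 4) → ends 8; channels at 8 (size 4, align 4) → ends 12; mip_level at 12 (size 4, align 4) → ends 16; total 16 bytes, alignment 4
f at 0 (size 1, align 1) → ends 1
layer at 1 (size 1, align 1) → ends 2
g at 2 (size 1, align 1) → ends 3
pad 1 to align 4 for a
a at 4 (size 4, align 4) → ends 8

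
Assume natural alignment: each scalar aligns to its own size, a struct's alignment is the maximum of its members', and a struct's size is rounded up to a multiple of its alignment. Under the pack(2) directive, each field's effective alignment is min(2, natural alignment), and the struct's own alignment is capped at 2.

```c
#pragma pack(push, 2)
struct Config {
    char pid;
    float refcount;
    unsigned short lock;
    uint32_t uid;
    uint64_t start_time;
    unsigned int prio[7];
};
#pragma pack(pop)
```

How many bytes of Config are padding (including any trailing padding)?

@0: pid [1B, align 1] → 1
+1 pad (align 2)
@2: refcount [4B, align 2] → 6
@6: lock [2B, align 2] → 8
@8: uid [4B, align 2] → 12
@12: start_time [8B, align 2] → 20
@20: prio [28B, align 2] → 48
size 48, align 2
data bytes 47, size 48 → padding 1

1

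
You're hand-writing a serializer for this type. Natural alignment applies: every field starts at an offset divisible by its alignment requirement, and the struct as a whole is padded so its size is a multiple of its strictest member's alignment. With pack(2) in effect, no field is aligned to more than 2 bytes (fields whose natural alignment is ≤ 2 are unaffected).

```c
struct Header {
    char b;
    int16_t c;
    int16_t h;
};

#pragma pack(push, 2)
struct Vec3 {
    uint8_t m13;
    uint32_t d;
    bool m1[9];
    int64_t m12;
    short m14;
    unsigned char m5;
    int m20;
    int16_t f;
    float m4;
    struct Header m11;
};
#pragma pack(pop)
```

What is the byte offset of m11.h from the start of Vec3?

42

Header: 0..1  b  (1B, 1-aligned); 1..2  -- padding (1B); 2..4  c  (2B, 2-aligned); 4..6  h  (2B, 2-aligned); sizeof = 6, alignof = 2
0..1  m13  (1B, 1-aligned)
1..2  -- padding (1B)
2..6  d  (4B, 2-aligned)
6..15  m1  (9B, 1-aligned)
15..16  -- padding (1B)
16..24  m12  (8B, 2-aligned)
24..26  m14  (2B, 2-aligned)
26..27  m5  (1B, 1-aligned)
27..28  -- padding (1B)
28..32  m20  (4B, 2-aligned)
32..34  f  (2B, 2-aligned)
34..38  m4  (4B, 2-aligned)
38..44  m11  (6B, 2-aligned)
within Header: h at 4
38 + 4 = 42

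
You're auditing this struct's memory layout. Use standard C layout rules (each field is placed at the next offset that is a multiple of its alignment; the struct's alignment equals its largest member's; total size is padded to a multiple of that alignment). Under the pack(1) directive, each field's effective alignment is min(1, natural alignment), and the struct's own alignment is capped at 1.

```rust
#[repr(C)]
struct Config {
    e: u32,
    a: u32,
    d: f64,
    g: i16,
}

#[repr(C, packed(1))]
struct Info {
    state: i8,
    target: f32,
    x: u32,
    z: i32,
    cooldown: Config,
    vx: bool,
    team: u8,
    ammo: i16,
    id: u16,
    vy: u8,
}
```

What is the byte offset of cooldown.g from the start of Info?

29

Config: e at 0 (size 4, align 4) → ends 4; a at 4 (size 4, align 4) → ends 8; d at 8 (size 8, align 8) → ends 16; g at 16 (size 2, align 2) → ends 18; tail pad 6 to reach multiple of 8; total 24 bytes, alignment 8
state at 0 (size 1, align 1) → ends 1
target at 1 (size 4, align 1) → ends 5
x at 5 (size 4, align 1) → ends 9
z at 9 (size 4, align 1) → ends 13
cooldown at 13 (size 24, align 1) → ends 37
within Config: g at 16
13 + 16 = 29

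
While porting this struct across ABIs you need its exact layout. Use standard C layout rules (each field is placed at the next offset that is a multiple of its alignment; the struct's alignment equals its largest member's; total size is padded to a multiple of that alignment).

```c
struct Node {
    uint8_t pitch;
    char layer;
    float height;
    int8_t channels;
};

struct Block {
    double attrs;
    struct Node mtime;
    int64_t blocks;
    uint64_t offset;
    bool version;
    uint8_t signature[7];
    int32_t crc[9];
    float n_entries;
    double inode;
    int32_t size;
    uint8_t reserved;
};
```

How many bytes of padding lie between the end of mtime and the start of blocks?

Node: @0: pitch [1B, align 1] → 1; @1: layer [1B, align 1] → 2; +2 pad (align 4); @4: height [4B, align 4] → 8; @8: channels [1B, align 1] → 9; +3 tail pad (align 4); size 12, align 4
@0: attrs [8B, align 8] → 8
@8: mtime [12B, align 4] → 20
+4 pad (align 8)
@24: blocks [8B, align 8] → 32

4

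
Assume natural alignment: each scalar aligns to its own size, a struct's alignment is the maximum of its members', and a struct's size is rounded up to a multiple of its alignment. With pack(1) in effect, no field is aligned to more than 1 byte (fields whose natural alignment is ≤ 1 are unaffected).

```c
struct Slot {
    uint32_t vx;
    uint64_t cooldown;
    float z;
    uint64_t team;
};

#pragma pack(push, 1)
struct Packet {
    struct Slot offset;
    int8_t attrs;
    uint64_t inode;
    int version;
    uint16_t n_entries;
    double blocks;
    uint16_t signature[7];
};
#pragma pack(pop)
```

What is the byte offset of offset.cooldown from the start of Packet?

8

Slot: vx at 0 (size 4, align 4) → ends 4; pad 4 to align 8 for cooldown; cooldown at 8 (size 8, align 8) → ends 16; z at 16 (size 4, align 4) → ends 20; pad 4 to align 8 for team; team at 24 (size 8, align 8) → ends 32; total 32 bytes, alignment 8
offset at 0 (size 32, align 1) → ends 32
within Slot: cooldown at 8
0 + 8 = 8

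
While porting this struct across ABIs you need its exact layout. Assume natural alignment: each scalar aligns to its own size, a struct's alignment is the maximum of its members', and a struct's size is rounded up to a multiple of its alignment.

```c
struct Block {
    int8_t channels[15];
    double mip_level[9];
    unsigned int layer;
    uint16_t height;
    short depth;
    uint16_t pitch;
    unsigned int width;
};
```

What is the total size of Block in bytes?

104

channels at 0 (size 15, align 1) → ends 15
pad 1 to align 8 for mip_level
mip_level at 16 (size 72, align 8) → ends 88
layer at 88 (size 4, align 4) → ends 92
height at 92 (size 2, align 2) → ends 94
depth at 94 (size 2, align 2) → ends 96
pitch at 96 (size 2, align 2) → ends 98
pad 2 to align 4 for width
width at 100 (size 4, align 4) → ends 104
total 104 bytes, alignment 8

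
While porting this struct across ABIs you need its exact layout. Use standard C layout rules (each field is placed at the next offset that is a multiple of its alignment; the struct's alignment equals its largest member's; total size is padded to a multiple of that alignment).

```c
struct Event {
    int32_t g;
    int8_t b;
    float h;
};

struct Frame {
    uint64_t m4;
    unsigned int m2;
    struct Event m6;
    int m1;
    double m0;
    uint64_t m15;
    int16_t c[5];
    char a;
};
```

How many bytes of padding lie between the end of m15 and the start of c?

0

Event: g at 0 (size 4, align 4) → ends 4; b at 4 (size 1, align 1) → ends 5; pad 3 to align 4 for h; h at 8 (size 4, align 4) → ends 12; total 12 bytes, alignment 4
m4 at 0 (size 8, align 8) → ends 8
m2 at 8 (size 4, align 4) → ends 12
m6 at 12 (size 12, align 4) → ends 24
m1 at 24 (size 4, align 4) → ends 28
pad 4 to align 8 for m0
m0 at 32 (size 8, align 8) → ends 40
m15 at 40 (size 8, align 8) → ends 48
c at 48 (size 10, align 2) → ends 58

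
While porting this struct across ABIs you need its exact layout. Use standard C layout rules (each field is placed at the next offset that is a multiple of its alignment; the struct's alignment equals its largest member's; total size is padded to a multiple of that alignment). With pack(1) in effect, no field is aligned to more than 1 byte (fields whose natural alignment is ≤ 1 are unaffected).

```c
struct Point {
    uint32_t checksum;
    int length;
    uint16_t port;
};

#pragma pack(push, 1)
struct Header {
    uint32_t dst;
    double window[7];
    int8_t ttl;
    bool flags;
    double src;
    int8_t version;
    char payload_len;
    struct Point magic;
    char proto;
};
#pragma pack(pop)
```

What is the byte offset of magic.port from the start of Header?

Point: @0: checksum [4B, align 4] → 4; @4: length [4B, align 4] → 8; @8: port [2B, align 2] → 10; +2 tail pad (align 4); size 12, align 4
@0: dst [4B, align 1] → 4
@4: window [56B, align 1] → 60
@60: ttl [1B, align 1] → 61
@61: flags [1B, align 1] → 62
@62: src [8B, align 1] → 70
@70: version [1B, align 1] → 71
@71: payload_len [1B, align 1] → 72
@72: magic [12B, align 1] → 84
within Point: port at 8
72 + 8 = 80

80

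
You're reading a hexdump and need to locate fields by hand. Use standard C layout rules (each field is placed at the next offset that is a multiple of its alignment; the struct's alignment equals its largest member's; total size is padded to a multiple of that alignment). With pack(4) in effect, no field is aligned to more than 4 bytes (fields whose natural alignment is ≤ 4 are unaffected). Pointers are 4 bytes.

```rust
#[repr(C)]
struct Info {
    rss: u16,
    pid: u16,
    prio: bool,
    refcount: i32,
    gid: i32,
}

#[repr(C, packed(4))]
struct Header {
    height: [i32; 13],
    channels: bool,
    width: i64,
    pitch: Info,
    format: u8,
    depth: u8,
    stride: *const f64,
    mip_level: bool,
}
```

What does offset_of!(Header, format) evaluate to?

80

Info: rss at 0 (size 2, align 2) → ends 2; pid at 2 (size 2, align 2) → ends 4; prio at 4 (size 1, align 1) → ends 5; pad 3 to align 4 for refcount; refcount at 8 (size 4, align 4) → ends 12; gid at 12 (size 4, align 4) → ends 16; total 16 bytes, alignment 4
height at 0 (size 52, align 4) → ends 52
channels at 52 (size 1, align 1) → ends 53
pad 3 to align 4 for width
width at 56 (size 8, align 4) → ends 64
pitch at 64 (size 16, align 4) → ends 80
format at 80 (size 1, align 1) → ends 81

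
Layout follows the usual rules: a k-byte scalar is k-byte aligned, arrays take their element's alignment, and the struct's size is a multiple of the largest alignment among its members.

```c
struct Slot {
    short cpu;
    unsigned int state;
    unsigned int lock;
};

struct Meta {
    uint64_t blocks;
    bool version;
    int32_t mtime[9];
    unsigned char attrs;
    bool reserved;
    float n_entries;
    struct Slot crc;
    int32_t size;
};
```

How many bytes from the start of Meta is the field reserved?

Slot: cpu at 0 (size 2, align 2) → ends 2; pad 2 to align 4 for state; state at 4 (size 4, align 4) → ends 8; lock at 8 (size 4, align 4) → ends 12; total 12 bytes, alignment 4
blocks at 0 (size 8, align 8) → ends 8
version at 8 (size 1, align 1) → ends 9
pad 3 to align 4 for mtime
mtime at 12 (size 36, align 4) → ends 48
attrs at 48 (size 1, align 1) → ends 49
reserved at 49 (size 1, align 1) → ends 50

49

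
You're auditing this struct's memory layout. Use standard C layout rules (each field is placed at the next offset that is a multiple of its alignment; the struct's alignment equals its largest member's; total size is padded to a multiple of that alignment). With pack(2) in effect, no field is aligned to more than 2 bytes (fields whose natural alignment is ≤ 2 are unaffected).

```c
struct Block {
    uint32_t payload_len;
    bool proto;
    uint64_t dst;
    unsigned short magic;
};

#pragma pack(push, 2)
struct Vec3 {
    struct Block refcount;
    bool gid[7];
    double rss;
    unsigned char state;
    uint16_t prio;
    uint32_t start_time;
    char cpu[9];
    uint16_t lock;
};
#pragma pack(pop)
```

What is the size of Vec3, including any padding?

60 bytes

Block: 0..4  payload_len  (4B, 4-aligned); 4..5  proto  (1B, 1-aligned); 5..8  -- padding (3B); 8..16  dst  (8B, 8-aligned); 16..18  magic  (2B, 2-aligned); 18..24  -- tail padding (6B); sizeof = 24, alignof = 8
0..24  refcount  (24B, 2-aligned)
24..31  gid  (7B, 1-aligned)
31..32  -- padding (1B)
32..40  rss  (8B, 2-aligned)
40..41  state  (1B, 1-aligned)
41..42  -- padding (1B)
42..44  prio  (2B, 2-aligned)
44..48  start_time  (4B, 2-aligned)
48..57  cpu  (9B, 1-aligned)
57..58  -- padding (1B)
58..60  lock  (2B, 2-aligned)
sizeof = 60, alignof = 2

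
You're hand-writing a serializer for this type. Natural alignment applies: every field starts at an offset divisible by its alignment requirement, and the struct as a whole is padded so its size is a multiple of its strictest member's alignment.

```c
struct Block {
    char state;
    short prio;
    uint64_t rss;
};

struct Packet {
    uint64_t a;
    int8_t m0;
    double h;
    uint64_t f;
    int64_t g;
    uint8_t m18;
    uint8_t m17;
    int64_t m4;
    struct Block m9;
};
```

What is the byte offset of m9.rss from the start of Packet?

64

Block: @0: state [1B, align 1] → 1; +1 pad (align 2); @2: prio [2B, align 2] → 4; +4 pad (align 8); @8: rss [8B, align 8] → 16; size 16, align 8
@0: a [8B, align 8] → 8
@8: m0 [1B, align 1] → 9
+7 pad (align 8)
@16: h [8B, align 8] → 24
@24: f [8B, align 8] → 32
@32: g [8B, align 8] → 40
@40: m18 [1B, align 1] → 41
@41: m17 [1B, align 1] → 42
+6 pad (align 8)
@48: m4 [8B, align 8] → 56
@56: m9 [16B, align 8] → 72
within Block: rss at 8
56 + 8 = 64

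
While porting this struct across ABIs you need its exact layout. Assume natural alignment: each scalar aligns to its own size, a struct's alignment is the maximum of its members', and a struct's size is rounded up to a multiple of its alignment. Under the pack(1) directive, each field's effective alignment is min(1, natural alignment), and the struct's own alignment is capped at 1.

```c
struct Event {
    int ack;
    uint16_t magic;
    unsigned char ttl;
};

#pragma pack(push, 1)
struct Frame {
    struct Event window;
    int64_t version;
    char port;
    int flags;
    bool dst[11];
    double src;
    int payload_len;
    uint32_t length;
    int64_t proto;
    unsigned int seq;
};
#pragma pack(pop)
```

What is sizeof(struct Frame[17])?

Event: 0..4  ack  (4B, 4-aligned); 4..6  magic  (2B, 2-aligned); 6..7  ttl  (1B, 1-aligned); 7..8  -- tail padding (1B); sizeof = 8, alignof = 4
0..8  window  (8B, 1-aligned)
8..16  version  (8B, 1-aligned)
16..17  port  (1B, 1-aligned)
17..21  flags  (4B, 1-aligned)
21..32  dst  (11B, 1-aligned)
32..40  src  (8B, 1-aligned)
40..44  payload_len  (4B, 1-aligned)
44..48  length  (4B, 1-aligned)
48..56  proto  (8B, 1-aligned)
56..60  seq  (4B, 1-aligned)
sizeof = 60, alignof = 1
array of 17: 17 × 60 = 1020

1020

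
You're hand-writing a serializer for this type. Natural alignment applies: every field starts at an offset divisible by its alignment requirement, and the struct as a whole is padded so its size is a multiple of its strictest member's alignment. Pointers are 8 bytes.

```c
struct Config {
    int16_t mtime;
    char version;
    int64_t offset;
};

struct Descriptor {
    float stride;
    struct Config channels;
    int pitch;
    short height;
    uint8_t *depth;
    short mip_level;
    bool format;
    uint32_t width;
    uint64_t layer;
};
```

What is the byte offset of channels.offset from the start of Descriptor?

Config: @0: mtime [2B, align 2] → 2; @2: version [1B, align 1] → 3; +5 pad (align 8); @8: offset [8B, align 8] → 16; size 16, align 8
@0: stride [4B, align 4] → 4
+4 pad (align 8)
@8: channels [16B, align 8] → 24
within Config: offset at 8
8 + 8 = 16

16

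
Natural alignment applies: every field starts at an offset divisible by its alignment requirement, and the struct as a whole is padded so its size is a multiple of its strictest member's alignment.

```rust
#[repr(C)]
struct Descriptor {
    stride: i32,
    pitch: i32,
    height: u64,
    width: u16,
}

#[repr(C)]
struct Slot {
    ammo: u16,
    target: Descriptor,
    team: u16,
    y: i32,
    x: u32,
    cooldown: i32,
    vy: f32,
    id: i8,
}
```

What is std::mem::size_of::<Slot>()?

Descriptor: stride at 0 (size 4, align 4) → ends 4; pitch at 4 (size 4, align 4) → ends 8; height at 8 (size 8, align 8) → ends 16; width at 16 (size 2, align 2) → ends 18; tail pad 6 to reach multiple of 8; total 24 bytes, alignment 8
ammo at 0 (size 2, align 2) → ends 2
pad 6 to align 8 for target
target at 8 (size 24, align 8) → ends 32
team at 32 (size 2, align 2) → ends 34
pad 2 to align 4 for y
y at 36 (size 4, align 4) → ends 40
x at 40 (size 4, align 4) → ends 44
cooldown at 44 (size 4, align 4) → ends 48
vy at 48 (size 4, align 4) → ends 52
id at 52 (size 1, align 1) → ends 53
tail pad 3 to reach multiple of 8
total 56 bytes, alignment 8

56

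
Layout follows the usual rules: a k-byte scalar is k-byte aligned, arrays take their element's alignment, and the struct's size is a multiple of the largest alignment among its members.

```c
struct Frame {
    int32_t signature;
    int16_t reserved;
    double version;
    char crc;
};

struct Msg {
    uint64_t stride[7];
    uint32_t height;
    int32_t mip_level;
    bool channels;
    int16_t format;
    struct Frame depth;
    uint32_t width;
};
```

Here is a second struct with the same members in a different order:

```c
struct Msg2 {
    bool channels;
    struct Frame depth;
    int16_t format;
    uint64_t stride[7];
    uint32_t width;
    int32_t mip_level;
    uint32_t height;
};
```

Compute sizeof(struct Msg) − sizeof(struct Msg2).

Frame: @0: signature [4B, align 4] → 4; @4: reserved [2B, align 2] → 6; +2 pad (align 8); @8: version [8B, align 8] → 16; @16: crc [1B, align 1] → 17; +7 tail pad (align 8); size 24, align 8
@0: stride [56B, align 8] → 56
@56: height [4B, align 4] → 60
@60: mip_level [4B, align 4] → 64
@64: channels [1B, align 1] → 65
+1 pad (align 2)
@66: format [2B, align 2] → 68
+4 pad (align 8)
@72: depth [24B, align 8] → 96
@96: width [4B, align 4] → 100
+4 tail pad (align 8)
size 104, align 8
— Msg2 —
@0: channels [1B, align 1] → 1
+7 pad (align 8)
@8: depth [24B, align 8] → 32
@32: format [2B, align 2] → 34
+6 pad (align 8)
@40: stride [56B, align 8] → 96
@96: width [4B, align 4] → 100
@100: mip_level [4B, align 4] → 104
@104: height [4B, align 4] → 108
+4 tail pad (align 8)
size 112, align 8
104 − 112 = -8

-8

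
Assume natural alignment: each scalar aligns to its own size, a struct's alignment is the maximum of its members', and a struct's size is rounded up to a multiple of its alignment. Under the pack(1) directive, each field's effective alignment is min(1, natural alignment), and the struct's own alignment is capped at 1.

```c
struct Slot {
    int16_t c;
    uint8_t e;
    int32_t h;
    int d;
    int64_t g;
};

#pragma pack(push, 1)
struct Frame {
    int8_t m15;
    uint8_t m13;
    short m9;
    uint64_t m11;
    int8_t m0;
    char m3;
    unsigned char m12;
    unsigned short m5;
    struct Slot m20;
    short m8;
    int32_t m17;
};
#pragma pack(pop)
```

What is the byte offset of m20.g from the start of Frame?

Slot: @0: c [2B, align 2] → 2; @2: e [1B, align 1] → 3; +1 pad (align 4); @4: h [4B, align 4] → 8; @8: d [4B, align 4] → 12; +4 pad (align 8); @16: g [8B, align 8] → 24; size 24, align 8
@0: m15 [1B, align 1] → 1
@1: m13 [1B, align 1] → 2
@2: m9 [2B, align 1] → 4
@4: m11 [8B, align 1] → 12
@12: m0 [1B, align 1] → 13
@13: m3 [1B, align 1] → 14
@14: m12 [1B, align 1] → 15
@15: m5 [2B, align 1] → 17
@17: m20 [24B, align 1] → 41
within Slot: g at 16
17 + 16 = 33

33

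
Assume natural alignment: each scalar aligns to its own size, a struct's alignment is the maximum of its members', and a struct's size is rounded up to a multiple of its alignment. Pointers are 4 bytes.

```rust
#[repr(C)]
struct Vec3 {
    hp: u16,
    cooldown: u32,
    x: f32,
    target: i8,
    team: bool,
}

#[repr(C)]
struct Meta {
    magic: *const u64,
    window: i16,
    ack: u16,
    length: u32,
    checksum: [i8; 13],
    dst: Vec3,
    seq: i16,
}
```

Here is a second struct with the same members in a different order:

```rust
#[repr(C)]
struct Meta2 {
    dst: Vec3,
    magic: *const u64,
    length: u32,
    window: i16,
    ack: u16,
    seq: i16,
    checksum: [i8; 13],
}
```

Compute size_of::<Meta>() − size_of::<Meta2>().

Vec3: 0..2  hp  (2B, 2-aligned); 2..4  -- padding (2B); 4..8  cooldown  (4B, 4-aligned); 8..12  x  (4B, 4-aligned); 12..13  target  (1B, 1-aligned); 13..14  team  (1B, 1-aligned); 14..16  -- tail padding (2B); sizeof = 16, alignof = 4
0..4  magic  (4B, 4-aligned)
4..6  window  (2B, 2-aligned)
6..8  ack  (2B, 2-aligned)
8..12  length  (4B, 4-aligned)
12..25  checksum  (13B, 1-aligned)
25..28  -- padding (3B)
28..44  dst  (16B, 4-aligned)
44..46  seq  (2B, 2-aligned)
46..48  -- tail padding (2B)
sizeof = 48, alignof = 4
— Meta2 —
0..16  dst  (16B, 4-aligned)
16..20  magic  (4B, 4-aligned)
20..24  length  (4B, 4-aligned)
24..26  window  (2B, 2-aligned)
26..28  ack  (2B, 2-aligned)
28..30  seq  (2B, 2-aligned)
30..43  checksum  (13B, 1-aligned)
43..44  -- tail padding (1B)
sizeof = 44, alignof = 4
48 − 44 = 4

4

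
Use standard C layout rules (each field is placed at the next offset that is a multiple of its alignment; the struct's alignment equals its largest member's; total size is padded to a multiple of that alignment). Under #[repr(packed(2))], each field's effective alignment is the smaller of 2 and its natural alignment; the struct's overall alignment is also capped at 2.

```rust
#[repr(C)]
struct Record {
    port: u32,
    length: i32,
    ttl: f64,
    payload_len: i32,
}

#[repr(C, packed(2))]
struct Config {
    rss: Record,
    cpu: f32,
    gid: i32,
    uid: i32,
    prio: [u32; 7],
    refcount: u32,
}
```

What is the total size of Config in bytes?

Record: @0: port [4B, align 4] → 4; @4: length [4B, align 4] → 8; @8: ttl [8B, align 8] → 16; @16: payload_len [4B, align 4] → 20; +4 tail pad (align 8); size 24, align 8
@0: rss [24B, align 2] → 24
@24: cpu [4B, align 2] → 28
@28: gid [4B, align 2] → 32
@32: uid [4B, align 2] → 36
@36: prio [28B, align 2] → 64
@64: refcount [4B, align 2] → 68
size 68, align 2

68 bytes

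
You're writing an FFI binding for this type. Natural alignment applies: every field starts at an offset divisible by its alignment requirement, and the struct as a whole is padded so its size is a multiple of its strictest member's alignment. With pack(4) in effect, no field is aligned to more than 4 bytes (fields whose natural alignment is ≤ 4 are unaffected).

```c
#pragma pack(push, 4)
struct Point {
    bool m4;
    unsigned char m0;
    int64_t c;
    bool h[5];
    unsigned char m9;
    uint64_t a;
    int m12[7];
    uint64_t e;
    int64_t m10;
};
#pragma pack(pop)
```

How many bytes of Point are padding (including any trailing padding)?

4

@0: m4 [1B, align 1] → 1
@1: m0 [1B, align 1] → 2
+2 pad (align 4)
@4: c [8B, align 4] → 12
@12: h [5B, align 1] → 17
@17: m9 [1B, align 1] → 18
+2 pad (align 4)
@20: a [8B, align 4] → 28
@28: m12 [28B, align 4] → 56
@56: e [8B, align 4] → 64
@64: m10 [8B, align 4] → 72
size 72, align 4
data bytes 68, size 72 → padding 4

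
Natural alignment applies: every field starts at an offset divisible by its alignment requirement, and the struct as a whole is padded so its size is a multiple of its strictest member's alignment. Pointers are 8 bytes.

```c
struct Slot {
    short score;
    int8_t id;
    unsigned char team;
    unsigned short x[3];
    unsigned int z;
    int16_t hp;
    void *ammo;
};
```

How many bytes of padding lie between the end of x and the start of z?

score at 0 (size 2, align 2) → ends 2
id at 2 (size 1, align 1) → ends 3
team at 3 (size 1, align 1) → ends 4
x at 4 (size 6, align 2) → ends 10
pad 2 to align 4 for z
z at 12 (size 4, align 4) → ends 16

2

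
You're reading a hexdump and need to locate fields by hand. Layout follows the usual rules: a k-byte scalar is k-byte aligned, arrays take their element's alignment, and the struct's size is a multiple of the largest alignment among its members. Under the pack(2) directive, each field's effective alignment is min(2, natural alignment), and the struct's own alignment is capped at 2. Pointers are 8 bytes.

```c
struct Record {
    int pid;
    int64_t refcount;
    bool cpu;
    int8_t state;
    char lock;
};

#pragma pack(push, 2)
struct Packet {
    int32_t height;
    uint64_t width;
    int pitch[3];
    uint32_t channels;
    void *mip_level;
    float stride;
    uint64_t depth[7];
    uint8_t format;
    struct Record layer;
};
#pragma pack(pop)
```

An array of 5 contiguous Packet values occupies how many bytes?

610

Record: pid at 0 (size 4, align 4) → ends 4; pad 4 to align 8 for refcount; refcount at 8 (size 8, align 8) → ends 16; cpu at 16 (size 1, align 1) → ends 17; state at 17 (size 1, align 1) → ends 18; lock at 18 (size 1, align 1) → ends 19; tail pad 5 to reach multiple of 8; total 24 bytes, alignment 8
height at 0 (size 4, align 2) → ends 4
width at 4 (size 8, align 2) → ends 12
pitch at 12 (size 12, align 2) → ends 24
channels at 24 (size 4, align 2) → ends 28
mip_level at 28 (size 8, align 2) → ends 36
stride at 36 (size 4, align 2) → ends 40
depth at 40 (size 56, align 2) → ends 96
format at 96 (size 1, align 1) → ends 97
pad 1 to align 2 for layer
layer at 98 (size 24, align 2) → ends 122
total 122 bytes, alignment 2
array of 5: 5 × 122 = 610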